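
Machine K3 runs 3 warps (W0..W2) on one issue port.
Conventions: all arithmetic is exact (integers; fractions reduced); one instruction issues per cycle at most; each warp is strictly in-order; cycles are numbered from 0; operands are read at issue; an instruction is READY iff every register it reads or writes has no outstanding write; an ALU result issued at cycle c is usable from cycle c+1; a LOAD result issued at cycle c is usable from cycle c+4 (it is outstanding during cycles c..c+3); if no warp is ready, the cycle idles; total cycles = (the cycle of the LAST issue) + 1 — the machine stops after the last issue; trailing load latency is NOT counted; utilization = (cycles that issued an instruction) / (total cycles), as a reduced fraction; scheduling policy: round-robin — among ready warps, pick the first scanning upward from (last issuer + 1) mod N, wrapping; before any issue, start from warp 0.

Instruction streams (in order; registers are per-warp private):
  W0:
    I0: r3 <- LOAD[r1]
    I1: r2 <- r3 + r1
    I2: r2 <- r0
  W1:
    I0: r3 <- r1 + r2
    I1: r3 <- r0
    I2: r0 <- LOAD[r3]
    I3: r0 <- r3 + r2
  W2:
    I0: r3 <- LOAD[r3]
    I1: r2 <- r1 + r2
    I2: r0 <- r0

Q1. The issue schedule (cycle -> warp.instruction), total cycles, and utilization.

cycle 0: W0.I0
cycle 1: W1.I0
cycle 2: W2.I0
cycle 3: W1.I1
cycle 4: W2.I1
cycle 5: W0.I1
cycle 6: W1.I2
cycle 7: W2.I2
cycle 8: W0.I2
cycle 9: idle
cycle 10: W1.I3

Answer: 11 cycles, utilization 10/11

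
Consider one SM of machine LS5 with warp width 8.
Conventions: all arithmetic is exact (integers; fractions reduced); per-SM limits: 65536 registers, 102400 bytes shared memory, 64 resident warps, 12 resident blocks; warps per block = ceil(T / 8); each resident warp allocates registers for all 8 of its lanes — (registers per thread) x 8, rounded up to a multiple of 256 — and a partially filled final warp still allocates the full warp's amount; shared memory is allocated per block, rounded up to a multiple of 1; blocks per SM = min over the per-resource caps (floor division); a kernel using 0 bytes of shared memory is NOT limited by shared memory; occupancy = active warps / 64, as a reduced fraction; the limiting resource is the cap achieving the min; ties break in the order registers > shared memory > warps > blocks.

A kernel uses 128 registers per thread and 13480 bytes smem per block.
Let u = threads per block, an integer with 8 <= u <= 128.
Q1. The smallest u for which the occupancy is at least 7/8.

Answer: u = 57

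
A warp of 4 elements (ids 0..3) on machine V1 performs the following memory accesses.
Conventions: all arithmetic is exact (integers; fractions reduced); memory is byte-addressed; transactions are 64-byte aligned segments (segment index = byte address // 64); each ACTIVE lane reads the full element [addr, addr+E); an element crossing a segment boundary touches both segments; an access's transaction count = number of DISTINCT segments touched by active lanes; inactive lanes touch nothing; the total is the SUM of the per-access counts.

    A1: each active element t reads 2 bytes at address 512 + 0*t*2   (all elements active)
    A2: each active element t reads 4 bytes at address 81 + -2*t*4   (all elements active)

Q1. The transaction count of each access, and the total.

A1: 1 transaction
A2: 2 transactions

Answer: 1,2; total 3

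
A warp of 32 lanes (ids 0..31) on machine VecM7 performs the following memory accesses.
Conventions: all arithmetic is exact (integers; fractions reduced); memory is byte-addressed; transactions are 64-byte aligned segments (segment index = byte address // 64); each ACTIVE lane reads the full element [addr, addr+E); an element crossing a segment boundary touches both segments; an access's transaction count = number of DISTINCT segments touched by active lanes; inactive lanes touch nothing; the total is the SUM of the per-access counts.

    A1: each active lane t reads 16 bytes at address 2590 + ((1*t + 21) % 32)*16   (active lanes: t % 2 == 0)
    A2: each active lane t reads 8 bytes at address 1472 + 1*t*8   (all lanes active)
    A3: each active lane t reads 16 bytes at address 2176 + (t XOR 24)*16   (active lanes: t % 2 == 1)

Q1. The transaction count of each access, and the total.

A1: 9 transactions
A2: 4 transactions
A3: 8 transactions

Answer: 9,4,8; total 21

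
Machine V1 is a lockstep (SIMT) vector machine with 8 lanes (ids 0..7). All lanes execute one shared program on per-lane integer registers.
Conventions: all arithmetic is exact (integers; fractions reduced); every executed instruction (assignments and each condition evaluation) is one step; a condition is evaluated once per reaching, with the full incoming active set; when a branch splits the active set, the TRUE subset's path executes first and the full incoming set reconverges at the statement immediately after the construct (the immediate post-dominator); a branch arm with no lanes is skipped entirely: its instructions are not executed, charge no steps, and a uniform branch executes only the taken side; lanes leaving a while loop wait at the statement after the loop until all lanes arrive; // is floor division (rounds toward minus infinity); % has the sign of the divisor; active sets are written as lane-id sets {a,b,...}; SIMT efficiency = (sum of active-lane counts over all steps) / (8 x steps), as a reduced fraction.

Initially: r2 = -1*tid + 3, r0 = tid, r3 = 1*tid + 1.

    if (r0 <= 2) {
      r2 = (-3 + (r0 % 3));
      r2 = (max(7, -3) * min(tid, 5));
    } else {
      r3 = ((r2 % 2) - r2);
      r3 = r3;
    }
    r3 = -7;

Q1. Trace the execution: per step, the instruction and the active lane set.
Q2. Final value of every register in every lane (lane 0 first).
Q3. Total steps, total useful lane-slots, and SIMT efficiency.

step 0: eval (r0 <= 2)               {0,1,2,3,4,5,6,7}
step 1: r2 <- (-3 + (r0 % 3))        {0,1,2}
step 2: r2 <- (max(7, -3) * min(tid, 5)) {0,1,2}
step 3: r3 <- ((r2 % 2) - r2)        {3,4,5,6,7}
step 4: r3 <- r3                     {3,4,5,6,7}
step 5: r3 <- -7                     {0,1,2,3,4,5,6,7}

Answer: 6 steps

r2: 0,7,14,0,-1,-2,-3,-4
r0: 0,1,2,3,4,5,6,7
r3: -7,-7,-7,-7,-7,-7,-7,-7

steps = 6; useful = 32; efficiency = 32/48 = 2/3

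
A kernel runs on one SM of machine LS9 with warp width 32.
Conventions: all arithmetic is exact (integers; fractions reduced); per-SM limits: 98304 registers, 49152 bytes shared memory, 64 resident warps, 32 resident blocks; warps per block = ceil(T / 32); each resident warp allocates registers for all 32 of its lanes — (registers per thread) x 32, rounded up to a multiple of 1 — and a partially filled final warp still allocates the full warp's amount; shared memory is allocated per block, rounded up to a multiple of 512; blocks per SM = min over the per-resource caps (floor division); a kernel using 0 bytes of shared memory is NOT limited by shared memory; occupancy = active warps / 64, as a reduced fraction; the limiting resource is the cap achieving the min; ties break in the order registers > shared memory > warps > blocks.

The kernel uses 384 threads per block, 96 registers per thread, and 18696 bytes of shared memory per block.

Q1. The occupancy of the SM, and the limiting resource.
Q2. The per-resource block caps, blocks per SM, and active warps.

Answer: occupancy 3/8, limited by registers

registers: 2 blocks
shared memory: 2 blocks
warps: 5 blocks
blocks: 32 blocks

Answer: 2 blocks, 24 active warps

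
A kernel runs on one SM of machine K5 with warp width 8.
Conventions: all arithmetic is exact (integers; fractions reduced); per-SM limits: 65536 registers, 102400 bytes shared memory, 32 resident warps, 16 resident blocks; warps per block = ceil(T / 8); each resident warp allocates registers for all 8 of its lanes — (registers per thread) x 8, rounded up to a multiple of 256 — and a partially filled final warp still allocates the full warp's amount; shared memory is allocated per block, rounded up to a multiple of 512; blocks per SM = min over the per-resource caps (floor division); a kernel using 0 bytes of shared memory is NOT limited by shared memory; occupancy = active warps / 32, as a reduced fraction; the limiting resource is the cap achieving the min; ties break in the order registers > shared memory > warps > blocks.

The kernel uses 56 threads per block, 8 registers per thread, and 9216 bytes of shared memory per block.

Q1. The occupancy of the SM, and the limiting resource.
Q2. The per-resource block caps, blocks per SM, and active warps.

Answer: occupancy 7/8, limited by warps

registers: 36 blocks
shared memory: 11 blocks
warps: 4 blocks
blocks: 16 blocks

Answer: 4 blocks, 28 active warps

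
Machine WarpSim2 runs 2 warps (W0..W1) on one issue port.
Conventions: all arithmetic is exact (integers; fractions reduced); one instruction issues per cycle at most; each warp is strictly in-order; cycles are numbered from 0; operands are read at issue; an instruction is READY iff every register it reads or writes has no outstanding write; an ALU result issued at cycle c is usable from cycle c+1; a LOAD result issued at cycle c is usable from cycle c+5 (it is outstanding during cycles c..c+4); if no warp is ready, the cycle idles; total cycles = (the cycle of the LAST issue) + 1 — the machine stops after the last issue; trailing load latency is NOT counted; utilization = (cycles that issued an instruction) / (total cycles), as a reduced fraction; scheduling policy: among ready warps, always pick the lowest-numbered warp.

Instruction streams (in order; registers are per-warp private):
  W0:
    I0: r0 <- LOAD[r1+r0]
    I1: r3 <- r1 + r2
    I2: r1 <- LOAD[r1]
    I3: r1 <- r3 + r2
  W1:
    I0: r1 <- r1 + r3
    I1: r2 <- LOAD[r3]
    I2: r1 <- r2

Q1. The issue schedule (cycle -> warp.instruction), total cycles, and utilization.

cycle 0: W0.I0
cycle 1: W0.I1
cycle 2: W0.I2
cycle 3: W1.I0
cycle 4: W1.I1
cycle 5: idle
cycle 6: idle
cycle 7: W0.I3
cycle 8: idle
cycle 9: W1.I2

Answer: 10 cycles, utilization 7/10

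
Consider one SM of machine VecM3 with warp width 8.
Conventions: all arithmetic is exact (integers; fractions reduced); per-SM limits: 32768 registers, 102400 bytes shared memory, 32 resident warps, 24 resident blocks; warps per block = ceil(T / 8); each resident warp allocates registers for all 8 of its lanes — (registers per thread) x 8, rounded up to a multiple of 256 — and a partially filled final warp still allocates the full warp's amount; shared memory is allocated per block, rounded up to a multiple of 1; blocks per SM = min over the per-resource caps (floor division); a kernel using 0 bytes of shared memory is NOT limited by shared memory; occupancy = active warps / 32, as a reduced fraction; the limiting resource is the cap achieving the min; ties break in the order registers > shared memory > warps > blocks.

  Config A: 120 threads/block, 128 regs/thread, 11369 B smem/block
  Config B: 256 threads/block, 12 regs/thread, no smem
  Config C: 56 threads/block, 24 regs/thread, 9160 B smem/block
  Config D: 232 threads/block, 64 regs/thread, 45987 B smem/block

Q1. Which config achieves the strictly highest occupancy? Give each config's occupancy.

occupancies: A 15/16, B 1, C 7/8, D 29/32

Answer: B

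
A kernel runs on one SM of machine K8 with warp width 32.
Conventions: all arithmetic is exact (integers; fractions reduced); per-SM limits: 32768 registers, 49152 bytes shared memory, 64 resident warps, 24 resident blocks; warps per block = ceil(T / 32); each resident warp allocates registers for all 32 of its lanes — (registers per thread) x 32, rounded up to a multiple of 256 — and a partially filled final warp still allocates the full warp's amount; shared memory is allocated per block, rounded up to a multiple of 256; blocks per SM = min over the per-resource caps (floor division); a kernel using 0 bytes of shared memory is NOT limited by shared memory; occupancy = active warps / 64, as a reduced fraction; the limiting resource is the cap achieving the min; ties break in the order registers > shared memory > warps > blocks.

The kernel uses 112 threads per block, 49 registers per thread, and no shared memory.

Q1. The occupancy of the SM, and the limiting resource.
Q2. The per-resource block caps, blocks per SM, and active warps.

Answer: occupancy 1/4, limited by registers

registers: 4 blocks
shared memory: no limit (kernel uses none)
warps: 16 blocks
blocks: 24 blocks

Answer: 4 blocks, 16 active warps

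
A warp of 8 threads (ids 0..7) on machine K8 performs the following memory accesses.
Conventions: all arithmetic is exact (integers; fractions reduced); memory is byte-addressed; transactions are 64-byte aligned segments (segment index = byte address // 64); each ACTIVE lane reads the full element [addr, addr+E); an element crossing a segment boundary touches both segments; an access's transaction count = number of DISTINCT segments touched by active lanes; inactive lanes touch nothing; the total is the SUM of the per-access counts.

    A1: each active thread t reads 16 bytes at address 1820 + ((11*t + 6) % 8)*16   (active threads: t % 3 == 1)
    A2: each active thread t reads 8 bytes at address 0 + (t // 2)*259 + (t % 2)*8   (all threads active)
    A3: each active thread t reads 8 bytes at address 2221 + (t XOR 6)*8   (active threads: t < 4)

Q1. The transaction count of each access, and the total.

A1: 2 transactions
A2: 4 transactions
A3: 1 transaction

Answer: 2,4,1; total 7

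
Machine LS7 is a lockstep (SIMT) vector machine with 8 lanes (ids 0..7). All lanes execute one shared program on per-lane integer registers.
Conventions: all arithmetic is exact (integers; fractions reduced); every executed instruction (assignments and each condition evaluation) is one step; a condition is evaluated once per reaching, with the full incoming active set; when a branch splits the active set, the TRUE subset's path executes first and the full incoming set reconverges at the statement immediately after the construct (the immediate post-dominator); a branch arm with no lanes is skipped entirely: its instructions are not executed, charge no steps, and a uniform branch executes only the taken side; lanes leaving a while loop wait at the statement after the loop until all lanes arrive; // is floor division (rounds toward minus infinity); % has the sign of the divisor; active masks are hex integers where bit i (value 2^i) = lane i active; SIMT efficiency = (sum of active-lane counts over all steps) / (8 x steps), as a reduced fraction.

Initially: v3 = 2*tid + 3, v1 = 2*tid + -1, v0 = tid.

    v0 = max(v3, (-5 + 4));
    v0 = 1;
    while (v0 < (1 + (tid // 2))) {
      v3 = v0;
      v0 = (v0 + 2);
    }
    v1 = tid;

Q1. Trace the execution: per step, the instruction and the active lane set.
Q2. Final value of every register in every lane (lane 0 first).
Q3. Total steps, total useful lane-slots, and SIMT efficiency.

step 0: v0 <- max(v3, (-5 + 4))      0xff
step 1: v0 <- 1                      0xff
step 2: eval (v0 < (1 + (tid // 2))) 0xff
step 3: v3 <- v0                     0xfc
step 4: v0 <- (v0 + 2)               0xfc
step 5: eval (v0 < (1 + (tid // 2))) 0xfc
step 6: v3 <- v0                     0xc0
step 7: v0 <- (v0 + 2)               0xc0
step 8: eval (v0 < (1 + (tid // 2))) 0xc0
step 9: v1 <- tid                    0xff

Answer: 10 steps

v3: 3,5,1,1,1,1,3,3
v1: 0,1,2,3,4,5,6,7
v0: 1,1,3,3,3,3,5,5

steps = 10; useful = 56; efficiency = 56/80 = 7/10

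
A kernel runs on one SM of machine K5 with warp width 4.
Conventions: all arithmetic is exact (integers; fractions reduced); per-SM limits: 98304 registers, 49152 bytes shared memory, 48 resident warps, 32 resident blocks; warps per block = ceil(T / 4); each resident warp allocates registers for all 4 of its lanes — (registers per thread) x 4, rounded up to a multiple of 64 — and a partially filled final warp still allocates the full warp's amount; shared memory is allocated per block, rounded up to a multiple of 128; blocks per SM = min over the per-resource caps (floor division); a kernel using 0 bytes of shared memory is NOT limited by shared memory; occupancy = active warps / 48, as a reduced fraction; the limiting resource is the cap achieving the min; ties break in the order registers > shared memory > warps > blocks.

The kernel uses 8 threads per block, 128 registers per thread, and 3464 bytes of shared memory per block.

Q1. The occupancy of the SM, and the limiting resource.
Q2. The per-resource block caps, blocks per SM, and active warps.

Answer: occupancy 13/24, limited by shared memory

registers: 96 blocks
shared memory: 13 blocks
warps: 24 blocks
blocks: 32 blocks

Answer: 13 blocks, 26 active warps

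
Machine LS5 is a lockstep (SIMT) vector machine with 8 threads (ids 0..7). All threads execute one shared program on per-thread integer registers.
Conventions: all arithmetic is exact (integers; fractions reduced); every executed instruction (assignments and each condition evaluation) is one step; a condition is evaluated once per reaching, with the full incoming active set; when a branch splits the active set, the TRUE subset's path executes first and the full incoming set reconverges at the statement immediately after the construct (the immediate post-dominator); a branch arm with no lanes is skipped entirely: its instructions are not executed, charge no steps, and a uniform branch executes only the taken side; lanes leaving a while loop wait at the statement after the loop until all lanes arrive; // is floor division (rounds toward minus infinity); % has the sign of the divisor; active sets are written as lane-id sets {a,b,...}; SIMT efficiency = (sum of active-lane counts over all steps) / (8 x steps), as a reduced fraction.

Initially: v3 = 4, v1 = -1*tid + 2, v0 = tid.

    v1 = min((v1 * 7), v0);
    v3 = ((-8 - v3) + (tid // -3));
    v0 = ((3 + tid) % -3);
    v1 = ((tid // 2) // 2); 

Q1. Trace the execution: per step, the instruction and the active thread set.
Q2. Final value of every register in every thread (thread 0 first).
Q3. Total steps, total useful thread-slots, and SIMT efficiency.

step 0: v1 <- min((v1 * 7), v0)      {0,1,2,3,4,5,6,7}
step 1: v3 <- ((-8 - v3) + (tid // -3)) {0,1,2,3,4,5,6,7}
step 2: v0 <- ((3 + tid) % -3)       {0,1,2,3,4,5,6,7}
step 3: v1 <- ((tid // 2) // 2)      {0,1,2,3,4,5,6,7}

Answer: 4 steps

v3: -12,-13,-13,-13,-14,-14,-14,-15
v1: 0,0,0,0,1,1,1,1
v0: 0,-2,-1,0,-2,-1,0,-2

steps = 4; useful = 32; efficiency = 32/32 = 1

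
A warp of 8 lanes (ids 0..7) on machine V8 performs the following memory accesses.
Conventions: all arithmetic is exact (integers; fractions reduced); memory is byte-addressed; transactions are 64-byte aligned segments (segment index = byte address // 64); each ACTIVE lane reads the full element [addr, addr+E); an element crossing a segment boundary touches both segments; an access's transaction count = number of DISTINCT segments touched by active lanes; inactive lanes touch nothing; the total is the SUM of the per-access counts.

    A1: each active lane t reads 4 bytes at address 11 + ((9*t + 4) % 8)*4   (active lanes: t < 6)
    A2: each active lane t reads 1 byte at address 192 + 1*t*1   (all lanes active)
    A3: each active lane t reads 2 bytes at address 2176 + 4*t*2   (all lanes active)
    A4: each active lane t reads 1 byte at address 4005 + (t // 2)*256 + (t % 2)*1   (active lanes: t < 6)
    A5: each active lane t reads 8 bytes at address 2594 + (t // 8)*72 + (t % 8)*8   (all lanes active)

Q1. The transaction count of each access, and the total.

A1: 1 transaction
A2: 1 transaction
A3: 1 transaction
A4: 3 transactions
A5: 2 transactions

Answer: 1,1,1,3,2; total 8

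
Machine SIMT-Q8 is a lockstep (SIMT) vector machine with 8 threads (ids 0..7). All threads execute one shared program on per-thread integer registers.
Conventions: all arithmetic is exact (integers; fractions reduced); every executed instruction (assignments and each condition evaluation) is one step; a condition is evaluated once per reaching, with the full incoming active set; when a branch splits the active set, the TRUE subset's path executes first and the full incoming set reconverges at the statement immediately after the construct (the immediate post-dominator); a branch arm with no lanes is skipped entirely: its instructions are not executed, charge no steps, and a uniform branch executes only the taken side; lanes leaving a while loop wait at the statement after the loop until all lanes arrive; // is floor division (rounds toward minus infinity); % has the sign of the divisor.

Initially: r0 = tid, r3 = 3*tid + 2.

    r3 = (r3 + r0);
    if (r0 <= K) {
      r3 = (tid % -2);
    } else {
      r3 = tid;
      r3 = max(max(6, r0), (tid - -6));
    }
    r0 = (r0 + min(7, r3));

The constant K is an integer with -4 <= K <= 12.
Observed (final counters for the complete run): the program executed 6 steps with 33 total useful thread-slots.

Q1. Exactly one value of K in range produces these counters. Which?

Answer: K = 6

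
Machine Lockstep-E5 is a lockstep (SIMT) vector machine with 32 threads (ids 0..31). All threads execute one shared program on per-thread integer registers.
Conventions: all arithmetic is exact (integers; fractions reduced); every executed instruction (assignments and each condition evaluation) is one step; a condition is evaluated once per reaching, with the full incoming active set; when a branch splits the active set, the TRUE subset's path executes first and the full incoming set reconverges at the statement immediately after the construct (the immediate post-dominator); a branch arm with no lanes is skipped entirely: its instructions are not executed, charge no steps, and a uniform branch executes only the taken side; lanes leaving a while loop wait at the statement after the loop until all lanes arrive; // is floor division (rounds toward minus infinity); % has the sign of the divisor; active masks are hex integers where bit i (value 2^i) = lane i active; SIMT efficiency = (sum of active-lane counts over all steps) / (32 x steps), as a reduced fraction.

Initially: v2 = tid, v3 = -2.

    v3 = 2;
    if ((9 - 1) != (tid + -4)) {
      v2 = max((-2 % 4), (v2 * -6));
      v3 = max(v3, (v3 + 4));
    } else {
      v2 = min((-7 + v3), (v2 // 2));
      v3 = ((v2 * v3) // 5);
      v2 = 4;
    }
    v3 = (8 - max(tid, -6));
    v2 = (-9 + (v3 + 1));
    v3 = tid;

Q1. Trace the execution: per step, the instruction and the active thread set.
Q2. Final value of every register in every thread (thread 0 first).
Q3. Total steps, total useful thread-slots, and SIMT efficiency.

step 0: v3 <- 2                      0xffffffff
step 1: eval ((9 - 1) != (tid + -4)) 0xffffffff
step 2: v2 <- max((-2 % 4), (v2 * -6)) 0xffffefff
step 3: v3 <- max(v3, (v3 + 4))      0xffffefff
step 4: v2 <- min((-7 + v3), (v2 // 2)) 0x00001000
step 5: v3 <- ((v2 * v3) // 5)       0x00001000
step 6: v2 <- 4                      0x00001000
step 7: v3 <- (8 - max(tid, -6))     0xffffffff
step 8: v2 <- (-9 + (v3 + 1))        0xffffffff
step 9: v3 <- tid                    0xffffffff

Answer: 10 steps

v2: 0,-1,-2,-3,-4,-5,-6,-7,-8,-9,-10,-11,-12,-13,-14,-15,-16,-17,-18,-19,-20,-21,-22,-23,-24,-25,-26,-27,-28,-29,-30,-31
v3: 0,1,2,3,4,5,6,7,8,9,10,11,12,13,14,15,16,17,18,19,20,21,22,23,24,25,26,27,28,29,30,31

steps = 10; useful = 225; efficiency = 225/320 = 45/64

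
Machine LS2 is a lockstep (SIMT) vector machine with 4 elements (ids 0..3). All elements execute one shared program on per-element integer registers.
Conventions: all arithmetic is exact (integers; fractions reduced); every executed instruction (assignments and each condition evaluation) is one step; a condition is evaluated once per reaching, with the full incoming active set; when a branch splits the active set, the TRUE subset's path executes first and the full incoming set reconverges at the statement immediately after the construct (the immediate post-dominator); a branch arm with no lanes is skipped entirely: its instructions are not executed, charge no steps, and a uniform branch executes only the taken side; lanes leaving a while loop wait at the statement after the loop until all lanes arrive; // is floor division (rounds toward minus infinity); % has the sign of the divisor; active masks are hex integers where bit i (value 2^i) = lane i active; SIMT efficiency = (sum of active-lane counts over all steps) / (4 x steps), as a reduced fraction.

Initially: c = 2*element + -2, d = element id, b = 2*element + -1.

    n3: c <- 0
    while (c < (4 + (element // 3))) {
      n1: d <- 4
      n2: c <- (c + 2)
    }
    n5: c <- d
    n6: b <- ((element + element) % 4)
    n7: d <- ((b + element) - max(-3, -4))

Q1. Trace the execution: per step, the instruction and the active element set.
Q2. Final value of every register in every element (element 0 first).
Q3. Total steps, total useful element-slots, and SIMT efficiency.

step 0: c <- 0                       0xf
step 1: eval (c < (4 + (element // 3))) 0xf
step 2: d <- 4                       0xf
step 3: c <- (c + 2)                 0xf
step 4: eval (c < (4 + (element // 3))) 0xf
step 5: d <- 4                       0xf
step 6: c <- (c + 2)                 0xf
step 7: eval (c < (4 + (element // 3))) 0xf
step 8: d <- 4                       0x8
step 9: c <- (c + 2)                 0x8
step 10: eval (c < (4 + (element // 3))) 0x8
step 11: c <- d                       0xf
step 12: b <- ((element + element) % 4) 0xf
step 13: d <- ((b + element) - max(-3, -4)) 0xf

Answer: 14 steps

c: 4,4,4,4
d: 3,6,5,8
b: 0,2,0,2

steps = 14; useful = 47; efficiency = 47/56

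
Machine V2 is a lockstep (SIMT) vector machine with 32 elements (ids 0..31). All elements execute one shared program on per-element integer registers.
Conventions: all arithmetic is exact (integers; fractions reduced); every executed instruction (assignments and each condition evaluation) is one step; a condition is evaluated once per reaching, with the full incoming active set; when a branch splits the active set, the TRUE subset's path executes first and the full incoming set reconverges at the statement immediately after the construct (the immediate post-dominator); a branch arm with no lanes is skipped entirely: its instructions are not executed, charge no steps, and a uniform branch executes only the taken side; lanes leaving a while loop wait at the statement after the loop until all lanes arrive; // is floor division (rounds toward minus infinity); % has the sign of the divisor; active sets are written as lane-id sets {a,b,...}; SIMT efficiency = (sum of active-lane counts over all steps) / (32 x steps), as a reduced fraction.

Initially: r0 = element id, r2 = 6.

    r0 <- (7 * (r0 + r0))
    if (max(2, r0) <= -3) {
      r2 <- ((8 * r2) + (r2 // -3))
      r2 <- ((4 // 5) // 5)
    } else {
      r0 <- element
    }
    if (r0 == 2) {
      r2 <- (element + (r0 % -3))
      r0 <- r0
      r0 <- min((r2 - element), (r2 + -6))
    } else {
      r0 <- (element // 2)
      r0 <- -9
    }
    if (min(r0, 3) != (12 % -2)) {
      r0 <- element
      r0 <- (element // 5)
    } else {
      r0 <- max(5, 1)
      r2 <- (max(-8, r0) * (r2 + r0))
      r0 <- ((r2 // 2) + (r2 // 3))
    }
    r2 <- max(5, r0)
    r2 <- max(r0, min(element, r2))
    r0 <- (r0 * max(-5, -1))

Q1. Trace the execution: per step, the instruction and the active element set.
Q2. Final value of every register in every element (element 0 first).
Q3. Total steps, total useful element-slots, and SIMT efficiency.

step 0: r0 <- (7 * (r0 + r0))        {0,1,2,3,4,5,6,7,8,9,10,11,12,13,14,15,16,17,18,19,20,21,22,23,24,25,26,27,28,29,30,31}
step 1: eval (max(2, r0) <= -3)      {0,1,2,3,4,5,6,7,8,9,10,11,12,13,14,15,16,17,18,19,20,21,22,23,24,25,26,27,28,29,30,31}
step 2: r0 <- element                {0,1,2,3,4,5,6,7,8,9,10,11,12,13,14,15,16,17,18,19,20,21,22,23,24,25,26,27,28,29,30,31}
step 3: eval (r0 == 2)               {0,1,2,3,4,5,6,7,8,9,10,11,12,13,14,15,16,17,18,19,20,21,22,23,24,25,26,27,28,29,30,31}
step 4: r2 <- (element + (r0 % -3))  {2}
step 5: r0 <- r0                     {2}
step 6: r0 <- min((r2 - element), (r2 + -6)) {2}
step 7: r0 <- (element // 2)         {0,1,3,4,5,6,7,8,9,10,11,12,13,14,15,16,17,18,19,20,21,22,23,24,25,26,27,28,29,30,31}
step 8: r0 <- -9                     {0,1,3,4,5,6,7,8,9,10,11,12,13,14,15,16,17,18,19,20,21,22,23,24,25,26,27,28,29,30,31}
step 9: eval (min(r0, 3) != (12 % -2)) {0,1,2,3,4,5,6,7,8,9,10,11,12,13,14,15,16,17,18,19,20,21,22,23,24,25,26,27,28,29,30,31}
step 10: r0 <- element                {0,1,2,3,4,5,6,7,8,9,10,11,12,13,14,15,16,17,18,19,20,21,22,23,24,25,26,27,28,29,30,31}
step 11: r0 <- (element // 5)         {0,1,2,3,4,5,6,7,8,9,10,11,12,13,14,15,16,17,18,19,20,21,22,23,24,25,26,27,28,29,30,31}
step 12: r2 <- max(5, r0)             {0,1,2,3,4,5,6,7,8,9,10,11,12,13,14,15,16,17,18,19,20,21,22,23,24,25,26,27,28,29,30,31}
step 13: r2 <- max(r0, min(element, r2)) {0,1,2,3,4,5,6,7,8,9,10,11,12,13,14,15,16,17,18,19,20,21,22,23,24,25,26,27,28,29,30,31}
step 14: r0 <- (r0 * max(-5, -1))     {0,1,2,3,4,5,6,7,8,9,10,11,12,13,14,15,16,17,18,19,20,21,22,23,24,25,26,27,28,29,30,31}

Answer: 15 steps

r0: 0,0,0,0,0,-1,-1,-1,-1,-1,-2,-2,-2,-2,-2,-3,-3,-3,-3,-3,-4,-4,-4,-4,-4,-5,-5,-5,-5,-5,-6,-6
r2: 0,1,2,3,4,5,5,5,5,5,5,5,5,5,5,5,5,5,5,5,5,5,5,5,5,5,5,5,5,5,6,6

steps = 15; useful = 385; efficiency = 385/480 = 77/96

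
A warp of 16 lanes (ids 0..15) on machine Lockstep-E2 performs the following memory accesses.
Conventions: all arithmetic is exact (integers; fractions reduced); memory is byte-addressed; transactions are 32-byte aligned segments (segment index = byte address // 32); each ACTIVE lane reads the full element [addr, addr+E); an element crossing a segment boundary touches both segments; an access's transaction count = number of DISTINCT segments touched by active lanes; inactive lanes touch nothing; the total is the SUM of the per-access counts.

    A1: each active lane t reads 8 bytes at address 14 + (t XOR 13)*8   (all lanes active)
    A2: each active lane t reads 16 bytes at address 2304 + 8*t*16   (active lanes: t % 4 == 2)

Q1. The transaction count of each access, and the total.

A1: 5 transactions
A2: 4 transactions

Answer: 5,4; total 9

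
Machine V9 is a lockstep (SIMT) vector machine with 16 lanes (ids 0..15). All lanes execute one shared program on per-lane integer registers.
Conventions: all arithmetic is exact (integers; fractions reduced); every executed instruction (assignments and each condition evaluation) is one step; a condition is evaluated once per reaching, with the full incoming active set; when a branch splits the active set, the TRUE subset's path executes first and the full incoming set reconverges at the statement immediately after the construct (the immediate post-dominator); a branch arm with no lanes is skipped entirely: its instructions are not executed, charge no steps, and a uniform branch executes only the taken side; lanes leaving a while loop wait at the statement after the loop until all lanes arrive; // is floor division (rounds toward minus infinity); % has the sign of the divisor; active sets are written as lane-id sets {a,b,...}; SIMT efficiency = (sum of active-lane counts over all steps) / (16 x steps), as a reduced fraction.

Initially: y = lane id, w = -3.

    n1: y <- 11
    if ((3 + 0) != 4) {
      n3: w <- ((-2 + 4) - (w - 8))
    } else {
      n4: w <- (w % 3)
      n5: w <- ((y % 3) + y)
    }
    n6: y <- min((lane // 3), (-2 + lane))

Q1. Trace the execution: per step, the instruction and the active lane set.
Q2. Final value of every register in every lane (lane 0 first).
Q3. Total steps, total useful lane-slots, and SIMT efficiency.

step 0: y <- 11                      {0,1,2,3,4,5,6,7,8,9,10,11,12,13,14,15}
step 1: eval ((3 + 0) != 4)          {0,1,2,3,4,5,6,7,8,9,10,11,12,13,14,15}
step 2: w <- ((-2 + 4) - (w - 8))    {0,1,2,3,4,5,6,7,8,9,10,11,12,13,14,15}
step 3: y <- min((lane // 3), (-2 + lane)) {0,1,2,3,4,5,6,7,8,9,10,11,12,13,14,15}

Answer: 4 steps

y: -2,-1,0,1,1,1,2,2,2,3,3,3,4,4,4,5
w: 13,13,13,13,13,13,13,13,13,13,13,13,13,13,13,13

steps = 4; useful = 64; efficiency = 64/64 = 1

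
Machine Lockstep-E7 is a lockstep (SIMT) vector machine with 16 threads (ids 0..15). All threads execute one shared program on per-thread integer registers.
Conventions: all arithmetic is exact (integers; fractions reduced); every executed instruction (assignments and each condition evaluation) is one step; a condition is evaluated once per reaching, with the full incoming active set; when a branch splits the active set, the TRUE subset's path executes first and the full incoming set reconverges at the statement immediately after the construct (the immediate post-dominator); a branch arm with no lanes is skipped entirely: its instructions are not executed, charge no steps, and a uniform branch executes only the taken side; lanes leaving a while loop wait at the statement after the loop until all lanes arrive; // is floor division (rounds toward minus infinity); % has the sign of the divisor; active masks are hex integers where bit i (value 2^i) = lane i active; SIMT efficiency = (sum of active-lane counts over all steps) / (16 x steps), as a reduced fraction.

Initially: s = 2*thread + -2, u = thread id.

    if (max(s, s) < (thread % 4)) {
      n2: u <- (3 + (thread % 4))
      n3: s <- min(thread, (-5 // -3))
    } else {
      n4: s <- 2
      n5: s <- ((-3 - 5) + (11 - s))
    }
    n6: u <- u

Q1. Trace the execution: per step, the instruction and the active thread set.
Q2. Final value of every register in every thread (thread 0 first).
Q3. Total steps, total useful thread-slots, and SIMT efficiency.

step 0: eval (max(s, s) < (thread % 4)) 0xffff
step 1: u <- (3 + (thread % 4))      0x0003
step 2: s <- min(thread, (-5 // -3)) 0x0003
step 3: s <- 2                       0xfffc
step 4: s <- ((-3 - 5) + (11 - s))   0xfffc
step 5: u <- u                       0xffff

Answer: 6 steps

s: 0,1,1,1,1,1,1,1,1,1,1,1,1,1,1,1
u: 3,4,2,3,4,5,6,7,8,9,10,11,12,13,14,15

steps = 6; useful = 64; efficiency = 64/96 = 2/3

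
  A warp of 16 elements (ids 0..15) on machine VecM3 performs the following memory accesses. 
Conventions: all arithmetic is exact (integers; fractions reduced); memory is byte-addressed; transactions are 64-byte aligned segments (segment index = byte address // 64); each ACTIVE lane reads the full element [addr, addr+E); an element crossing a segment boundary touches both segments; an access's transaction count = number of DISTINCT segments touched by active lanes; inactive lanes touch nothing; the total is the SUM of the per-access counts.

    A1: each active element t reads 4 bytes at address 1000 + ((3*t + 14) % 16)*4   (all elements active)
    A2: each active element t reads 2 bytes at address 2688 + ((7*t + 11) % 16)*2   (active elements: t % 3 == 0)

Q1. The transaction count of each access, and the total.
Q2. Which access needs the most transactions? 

A1: 2 transactions
A2: 1 transaction

Answer: 2,1; total 3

Answer: A1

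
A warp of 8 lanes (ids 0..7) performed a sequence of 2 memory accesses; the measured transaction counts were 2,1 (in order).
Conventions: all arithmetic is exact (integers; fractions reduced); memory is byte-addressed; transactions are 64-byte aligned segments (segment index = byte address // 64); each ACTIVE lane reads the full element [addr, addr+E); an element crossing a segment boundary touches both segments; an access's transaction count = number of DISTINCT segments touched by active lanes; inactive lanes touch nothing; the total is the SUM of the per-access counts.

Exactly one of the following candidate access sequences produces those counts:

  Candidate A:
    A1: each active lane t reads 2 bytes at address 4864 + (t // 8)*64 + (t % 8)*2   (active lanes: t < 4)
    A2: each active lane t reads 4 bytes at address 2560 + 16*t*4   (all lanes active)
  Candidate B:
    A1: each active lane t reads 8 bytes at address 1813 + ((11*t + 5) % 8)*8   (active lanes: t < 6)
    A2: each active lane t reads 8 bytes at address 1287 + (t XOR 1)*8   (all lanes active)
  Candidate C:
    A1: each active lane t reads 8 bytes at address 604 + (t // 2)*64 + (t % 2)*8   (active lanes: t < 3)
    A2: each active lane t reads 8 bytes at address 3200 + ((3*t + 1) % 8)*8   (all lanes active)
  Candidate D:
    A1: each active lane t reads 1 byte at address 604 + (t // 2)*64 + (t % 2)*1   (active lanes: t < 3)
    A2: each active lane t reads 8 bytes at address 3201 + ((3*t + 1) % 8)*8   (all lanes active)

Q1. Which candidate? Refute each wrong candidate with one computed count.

A: A1 gives 1 transaction, not 2
B: A2 gives 2 transactions, not 1
D: A2 gives 2 transactions, not 1
C: all counts match (2,1)

Answer: C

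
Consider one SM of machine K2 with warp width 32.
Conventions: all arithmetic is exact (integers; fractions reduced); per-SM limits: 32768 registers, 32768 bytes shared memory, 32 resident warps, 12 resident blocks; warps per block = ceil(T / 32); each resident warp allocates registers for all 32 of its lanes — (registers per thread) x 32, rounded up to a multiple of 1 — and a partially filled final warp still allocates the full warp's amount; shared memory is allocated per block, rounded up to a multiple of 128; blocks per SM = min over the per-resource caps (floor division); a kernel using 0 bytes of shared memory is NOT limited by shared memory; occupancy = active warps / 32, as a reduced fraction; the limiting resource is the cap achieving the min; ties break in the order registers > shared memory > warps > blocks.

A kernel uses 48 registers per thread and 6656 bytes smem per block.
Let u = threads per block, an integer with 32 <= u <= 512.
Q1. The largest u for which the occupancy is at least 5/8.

Answer: u = 320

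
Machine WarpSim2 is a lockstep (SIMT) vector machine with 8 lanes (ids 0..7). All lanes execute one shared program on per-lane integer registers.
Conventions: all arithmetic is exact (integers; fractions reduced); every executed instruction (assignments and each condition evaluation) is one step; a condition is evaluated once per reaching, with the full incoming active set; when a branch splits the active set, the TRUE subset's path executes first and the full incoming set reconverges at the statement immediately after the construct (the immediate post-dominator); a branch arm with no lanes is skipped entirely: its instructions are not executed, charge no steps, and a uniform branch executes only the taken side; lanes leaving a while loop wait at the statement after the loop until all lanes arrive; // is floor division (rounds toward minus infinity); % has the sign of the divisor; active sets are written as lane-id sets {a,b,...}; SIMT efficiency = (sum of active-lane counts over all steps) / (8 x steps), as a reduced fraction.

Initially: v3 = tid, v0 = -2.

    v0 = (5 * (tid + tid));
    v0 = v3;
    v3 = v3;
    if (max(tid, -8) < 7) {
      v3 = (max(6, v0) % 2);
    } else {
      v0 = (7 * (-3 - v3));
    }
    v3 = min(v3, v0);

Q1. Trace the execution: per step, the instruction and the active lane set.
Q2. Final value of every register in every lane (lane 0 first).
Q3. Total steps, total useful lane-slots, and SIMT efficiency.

step 0: v0 <- (5 * (tid + tid))      {0,1,2,3,4,5,6,7}
step 1: v0 <- v3                     {0,1,2,3,4,5,6,7}
step 2: v3 <- v3                     {0,1,2,3,4,5,6,7}
step 3: eval (max(tid, -8) < 7)      {0,1,2,3,4,5,6,7}
step 4: v3 <- (max(6, v0) % 2)       {0,1,2,3,4,5,6}
step 5: v0 <- (7 * (-3 - v3))        {7}
step 6: v3 <- min(v3, v0)            {0,1,2,3,4,5,6,7}

Answer: 7 steps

v3: 0,0,0,0,0,0,0,-70
v0: 0,1,2,3,4,5,6,-70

steps = 7; useful = 48; efficiency = 48/56 = 6/7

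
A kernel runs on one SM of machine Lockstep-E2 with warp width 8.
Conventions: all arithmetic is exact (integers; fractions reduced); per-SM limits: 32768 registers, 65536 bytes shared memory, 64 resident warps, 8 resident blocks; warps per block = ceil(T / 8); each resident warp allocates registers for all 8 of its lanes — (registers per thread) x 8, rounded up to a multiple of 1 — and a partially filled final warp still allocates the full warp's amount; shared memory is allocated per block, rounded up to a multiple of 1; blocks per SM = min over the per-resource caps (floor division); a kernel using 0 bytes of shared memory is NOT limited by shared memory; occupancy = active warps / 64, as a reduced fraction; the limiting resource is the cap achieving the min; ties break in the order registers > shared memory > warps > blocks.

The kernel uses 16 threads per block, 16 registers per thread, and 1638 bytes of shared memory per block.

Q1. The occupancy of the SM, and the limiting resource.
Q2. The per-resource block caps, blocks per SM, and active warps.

Answer: occupancy 1/4, limited by blocks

registers: 128 blocks
shared memory: 40 blocks
warps: 32 blocks
blocks: 8 blocks

Answer: 8 blocks, 16 active warps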